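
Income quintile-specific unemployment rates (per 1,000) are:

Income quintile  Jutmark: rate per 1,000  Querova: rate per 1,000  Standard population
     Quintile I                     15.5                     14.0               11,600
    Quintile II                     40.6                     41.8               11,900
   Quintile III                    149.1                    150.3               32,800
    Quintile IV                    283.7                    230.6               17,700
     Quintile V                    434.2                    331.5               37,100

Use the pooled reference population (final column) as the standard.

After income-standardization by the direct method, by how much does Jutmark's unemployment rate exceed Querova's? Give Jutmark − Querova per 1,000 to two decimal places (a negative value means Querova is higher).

42.43

Standard total = 111,100; weights = 0.1044, 0.1071, 0.2952, 0.1593, 0.3339.
Jutmark: 0.1044×15.5 + 0.1071×40.6 + 0.2952×149.1 + 0.1593×283.7 + 0.3339×434.2 = 240.1776 per 1,000.
Querova: 0.1044×14.0 + 0.1071×41.8 + 0.2952×150.3 + 0.1593×230.6 + 0.3339×331.5 = 197.7491 per 1,000.
Difference = 240.1776 − 197.7491 = 42.4284.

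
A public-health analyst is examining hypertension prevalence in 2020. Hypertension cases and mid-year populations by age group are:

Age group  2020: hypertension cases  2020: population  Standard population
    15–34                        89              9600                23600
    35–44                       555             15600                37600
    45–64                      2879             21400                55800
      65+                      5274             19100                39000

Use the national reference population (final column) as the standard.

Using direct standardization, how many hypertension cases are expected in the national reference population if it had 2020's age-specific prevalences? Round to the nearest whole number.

Age-specific rates per 1000 for 2020: 9.271, 35.577, 134.533, 276.126.
Expected hypertension cases = Σ (standard pop × age-specific rate ÷ 1000)
= 23600×9.271/1000 + 37600×35.577/1000 + 55800×134.533/1000 + 39000×276.126/1000
= 218.79 + 1337.69 + 7506.93 + 10768.90 = 19832.31.

19832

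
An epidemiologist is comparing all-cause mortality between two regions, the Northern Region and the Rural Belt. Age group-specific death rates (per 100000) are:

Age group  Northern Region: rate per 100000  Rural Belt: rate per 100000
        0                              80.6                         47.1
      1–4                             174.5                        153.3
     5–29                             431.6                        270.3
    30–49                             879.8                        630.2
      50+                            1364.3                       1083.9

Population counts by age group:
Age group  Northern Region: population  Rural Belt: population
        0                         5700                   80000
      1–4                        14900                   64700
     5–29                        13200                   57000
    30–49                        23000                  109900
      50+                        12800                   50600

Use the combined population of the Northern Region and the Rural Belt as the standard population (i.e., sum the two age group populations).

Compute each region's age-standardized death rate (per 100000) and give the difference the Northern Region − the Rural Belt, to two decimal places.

154.77

Combined standard total = 431800; weights = 0.1985, 0.1843, 0.1626, 0.3078, 0.1468.
The Northern Region: 0.1985×80.6 + 0.1843×174.5 + 0.1626×431.6 + 0.3078×879.8 + 0.1468×1364.3 = 589.4349 per 100000.
The Rural Belt: 0.1985×47.1 + 0.1843×153.3 + 0.1626×270.3 + 0.3078×630.2 + 0.1468×1083.9 = 434.6620 per 100000.
Difference = 589.4349 − 434.6620 = 154.7729.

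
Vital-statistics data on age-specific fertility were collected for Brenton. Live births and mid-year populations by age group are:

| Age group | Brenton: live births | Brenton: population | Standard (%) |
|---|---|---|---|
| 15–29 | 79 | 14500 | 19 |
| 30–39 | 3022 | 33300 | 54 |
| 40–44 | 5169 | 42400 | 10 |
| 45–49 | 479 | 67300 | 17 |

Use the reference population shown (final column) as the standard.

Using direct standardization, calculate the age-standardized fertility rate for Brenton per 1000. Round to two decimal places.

63.44

Age-specific rates per 1000 for Brenton: 5.448, 90.751, 121.910, 7.117.
Standard weights: 0.19, 0.54, 0.10, 0.17.
Standardized rate: 0.1900×5.448 + 0.5400×90.751 + 0.1000×121.910 + 0.1700×7.117 = 63.4416 per 1000.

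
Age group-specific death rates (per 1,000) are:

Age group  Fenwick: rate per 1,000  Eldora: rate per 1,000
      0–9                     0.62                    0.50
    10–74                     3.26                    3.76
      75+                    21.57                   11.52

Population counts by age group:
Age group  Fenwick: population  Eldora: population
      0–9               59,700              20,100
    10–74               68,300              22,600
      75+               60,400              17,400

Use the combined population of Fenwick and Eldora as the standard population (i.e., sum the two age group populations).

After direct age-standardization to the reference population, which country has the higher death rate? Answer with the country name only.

Fenwick

Combined standard total = 248,500; weights = 0.3211, 0.3658, 0.3131.
Fenwick: 0.3211×0.62 + 0.3658×3.26 + 0.3131×21.57 = 8.1447 per 1,000.
Eldora: 0.3211×0.50 + 0.3658×3.76 + 0.3131×11.52 = 5.1426 per 1,000.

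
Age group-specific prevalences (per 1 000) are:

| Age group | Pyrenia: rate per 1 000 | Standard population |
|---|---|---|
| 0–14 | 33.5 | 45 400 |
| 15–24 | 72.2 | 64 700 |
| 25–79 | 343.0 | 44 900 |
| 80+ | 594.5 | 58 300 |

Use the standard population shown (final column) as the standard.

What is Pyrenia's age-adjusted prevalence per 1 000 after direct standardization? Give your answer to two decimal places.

263.72

Standard total = 213 300; weights = 0.2128, 0.3033, 0.2105, 0.2733.
Standardized rate: 0.2128×33.5 + 0.3033×72.2 + 0.2105×343.0 + 0.2733×594.5 = 263.7238 per 1 000.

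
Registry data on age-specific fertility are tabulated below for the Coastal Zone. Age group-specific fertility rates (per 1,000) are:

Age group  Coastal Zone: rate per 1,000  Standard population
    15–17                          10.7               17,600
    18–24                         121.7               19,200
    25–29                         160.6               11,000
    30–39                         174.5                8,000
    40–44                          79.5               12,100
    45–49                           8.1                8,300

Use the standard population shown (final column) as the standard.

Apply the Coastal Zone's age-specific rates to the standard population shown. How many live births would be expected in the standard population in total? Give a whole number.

Expected live births = Σ (standard pop × age-specific rate ÷ 1,000)
= 17,600×10.7/1,000 + 19,200×121.7/1,000 + 11,000×160.6/1,000 + 8,000×174.5/1,000 + 12,100×79.5/1,000 + 8,300×8.1/1,000
= 188.32 + 2336.64 + 1766.60 + 1396.00 + 961.95 + 67.23 = 6716.74.

6717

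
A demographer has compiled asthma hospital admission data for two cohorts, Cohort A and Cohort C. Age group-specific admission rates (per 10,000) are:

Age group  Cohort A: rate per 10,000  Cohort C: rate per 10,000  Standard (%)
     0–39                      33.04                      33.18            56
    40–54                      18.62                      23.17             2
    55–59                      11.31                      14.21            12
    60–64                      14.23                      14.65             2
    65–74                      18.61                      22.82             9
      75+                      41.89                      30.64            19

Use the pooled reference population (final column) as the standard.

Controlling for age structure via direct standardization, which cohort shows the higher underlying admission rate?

Standard weights: 0.56, 0.02, 0.12, 0.02, 0.09, 0.19.
Cohort A: 0.5600×33.04 + 0.0200×18.62 + 0.1200×11.31 + 0.0200×14.23 + 0.0900×18.61 + 0.1900×41.89 = 30.1506 per 10,000.
Cohort C: 0.5600×33.18 + 0.0200×23.17 + 0.1200×14.21 + 0.0200×14.65 + 0.0900×22.82 + 0.1900×30.64 = 28.9178 per 10,000.

Cohort A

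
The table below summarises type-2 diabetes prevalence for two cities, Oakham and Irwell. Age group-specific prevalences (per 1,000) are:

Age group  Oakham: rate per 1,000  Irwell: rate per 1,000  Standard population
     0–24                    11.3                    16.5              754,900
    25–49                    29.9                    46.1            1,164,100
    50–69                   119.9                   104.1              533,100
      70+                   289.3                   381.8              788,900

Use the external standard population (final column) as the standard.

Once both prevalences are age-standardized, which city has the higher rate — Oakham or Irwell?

Irwell

Standard total = 3,241,000; weights = 0.2329, 0.3592, 0.1645, 0.2434.
Oakham: 0.2329×11.3 + 0.3592×29.9 + 0.1645×119.9 + 0.2434×289.3 = 103.5126 per 1,000.
Irwell: 0.2329×16.5 + 0.3592×46.1 + 0.1645×104.1 + 0.2434×381.8 = 130.4593 per 1,000.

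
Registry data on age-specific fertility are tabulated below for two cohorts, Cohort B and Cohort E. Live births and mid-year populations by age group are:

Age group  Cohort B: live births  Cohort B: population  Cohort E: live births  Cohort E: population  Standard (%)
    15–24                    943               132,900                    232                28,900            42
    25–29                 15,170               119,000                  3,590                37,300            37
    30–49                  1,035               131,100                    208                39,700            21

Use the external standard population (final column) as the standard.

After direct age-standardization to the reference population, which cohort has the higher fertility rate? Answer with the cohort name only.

Age-specific rates per 1,000 for Cohort B: 7.096, 127.479, 7.895.
For Cohort E: 8.028, 96.247, 5.239.
Standard weights: 0.42, 0.37, 0.21.
Cohort B: 0.4200×7.096 + 0.3700×127.479 + 0.2100×7.895 = 51.8053 per 1,000.
Cohort E: 0.4200×8.028 + 0.3700×96.247 + 0.2100×5.239 = 40.0831 per 1,000.

Cohort B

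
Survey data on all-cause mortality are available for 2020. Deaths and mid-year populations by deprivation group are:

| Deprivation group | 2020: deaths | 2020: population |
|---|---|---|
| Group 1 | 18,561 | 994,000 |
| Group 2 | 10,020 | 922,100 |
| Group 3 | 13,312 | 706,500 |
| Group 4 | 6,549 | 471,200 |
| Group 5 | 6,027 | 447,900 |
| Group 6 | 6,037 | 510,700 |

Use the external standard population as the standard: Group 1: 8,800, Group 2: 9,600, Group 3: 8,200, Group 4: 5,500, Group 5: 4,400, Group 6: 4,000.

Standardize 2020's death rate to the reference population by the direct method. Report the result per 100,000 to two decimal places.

1496.49

Deprivation-specific rates per 100,000 for 2020: 1867.30, 1086.65, 1884.22, 1389.86, 1345.61, 1182.10.
Standard total = 40,500; weights = 0.2173, 0.2370, 0.2025, 0.1358, 0.1086, 0.0988.
Standardized rate: 0.2173×1867.30 + 0.2370×1086.65 + 0.2025×1884.22 + 0.1358×1389.86 + 0.1086×1345.61 + 0.0988×1182.10 = 1496.4942 per 100,000.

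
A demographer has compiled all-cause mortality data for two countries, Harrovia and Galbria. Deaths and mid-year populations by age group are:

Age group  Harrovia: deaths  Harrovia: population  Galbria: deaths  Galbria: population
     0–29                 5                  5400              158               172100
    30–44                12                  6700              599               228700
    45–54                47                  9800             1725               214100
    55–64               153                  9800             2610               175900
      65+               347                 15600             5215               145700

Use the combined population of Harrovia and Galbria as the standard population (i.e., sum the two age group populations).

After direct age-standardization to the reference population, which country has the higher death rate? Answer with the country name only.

Age-specific rates per 100000 for Harrovia: 92.59, 179.10, 479.59, 1561.22, 2224.36.
For Galbria: 91.81, 261.92, 805.70, 1483.80, 3579.27.
Combined standard total = 983800; weights = 0.1804, 0.2393, 0.2276, 0.1888, 0.1640.
Harrovia: 0.1804×92.59 + 0.2393×179.10 + 0.2276×479.59 + 0.1888×1561.22 + 0.1640×2224.36 = 828.1007 per 100000.
Galbria: 0.1804×91.81 + 0.2393×261.92 + 0.2276×805.70 + 0.1888×1483.80 + 0.1640×3579.27 = 1129.5226 per 100000.
The crude rates (1192.39 vs 1100.59) would put Harrovia higher, but that reflects its age composition; once standardized to a common age structure, Galbria has the higher underlying rate.

Galbria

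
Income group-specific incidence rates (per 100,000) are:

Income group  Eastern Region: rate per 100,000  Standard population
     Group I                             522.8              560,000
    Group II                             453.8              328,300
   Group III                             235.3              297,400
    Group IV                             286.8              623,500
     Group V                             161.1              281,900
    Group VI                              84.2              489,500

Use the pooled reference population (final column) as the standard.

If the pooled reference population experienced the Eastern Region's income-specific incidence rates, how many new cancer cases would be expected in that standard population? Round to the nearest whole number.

Expected new cancer cases = Σ (standard pop × income-specific rate ÷ 100,000)
= 560,000×522.8/100,000 + 328,300×453.8/100,000 + 297,400×235.3/100,000 + 623,500×286.8/100,000 + 281,900×161.1/100,000 + 489,500×84.2/100,000
= 2927.68 + 1489.83 + 699.78 + 1788.20 + 454.14 + 412.16 = 7771.79.

7772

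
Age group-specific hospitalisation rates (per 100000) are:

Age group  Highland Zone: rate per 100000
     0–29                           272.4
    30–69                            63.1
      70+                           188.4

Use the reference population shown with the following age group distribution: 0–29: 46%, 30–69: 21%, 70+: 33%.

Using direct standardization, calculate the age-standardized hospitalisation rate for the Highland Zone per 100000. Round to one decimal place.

200.7

Standard weights: 0.46, 0.21, 0.33.
Standardized rate: 0.4600×272.4 + 0.2100×63.1 + 0.3300×188.4 = 200.7270 per 100000.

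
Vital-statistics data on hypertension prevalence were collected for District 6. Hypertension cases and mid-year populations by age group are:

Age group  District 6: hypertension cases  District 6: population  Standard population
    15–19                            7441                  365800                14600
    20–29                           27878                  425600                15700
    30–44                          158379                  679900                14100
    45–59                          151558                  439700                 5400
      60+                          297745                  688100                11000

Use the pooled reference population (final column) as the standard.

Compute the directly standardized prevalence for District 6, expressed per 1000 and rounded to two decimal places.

184.72

Age-specific rates per 1000 for District 6: 20.342, 65.503, 232.945, 344.685, 432.706.
Standard total = 60800; weights = 0.2401, 0.2582, 0.2319, 0.0888, 0.1809.
Standardized rate: 0.2401×20.342 + 0.2582×65.503 + 0.2319×232.945 + 0.0888×344.685 + 0.1809×432.706 = 184.7198 per 1000.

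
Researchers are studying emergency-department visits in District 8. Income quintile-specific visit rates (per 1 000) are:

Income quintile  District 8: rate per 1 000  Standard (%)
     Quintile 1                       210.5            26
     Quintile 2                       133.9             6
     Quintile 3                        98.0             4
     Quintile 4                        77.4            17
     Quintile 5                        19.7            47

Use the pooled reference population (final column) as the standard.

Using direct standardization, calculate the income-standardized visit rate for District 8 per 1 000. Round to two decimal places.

89.10

Standard weights: 0.26, 0.06, 0.04, 0.17, 0.47.
Standardized rate: 0.2600×210.5 + 0.0600×133.9 + 0.0400×98.0 + 0.1700×77.4 + 0.4700×19.7 = 89.1010 per 1 000.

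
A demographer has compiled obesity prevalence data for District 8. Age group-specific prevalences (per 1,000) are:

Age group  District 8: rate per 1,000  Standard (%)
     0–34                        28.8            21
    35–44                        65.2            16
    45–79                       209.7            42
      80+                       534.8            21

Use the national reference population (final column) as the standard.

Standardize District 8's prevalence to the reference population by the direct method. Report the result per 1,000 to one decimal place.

216.9

Standard weights: 0.21, 0.16, 0.42, 0.21.
Standardized rate: 0.2100×28.8 + 0.1600×65.2 + 0.4200×209.7 + 0.2100×534.8 = 216.8620 per 1,000.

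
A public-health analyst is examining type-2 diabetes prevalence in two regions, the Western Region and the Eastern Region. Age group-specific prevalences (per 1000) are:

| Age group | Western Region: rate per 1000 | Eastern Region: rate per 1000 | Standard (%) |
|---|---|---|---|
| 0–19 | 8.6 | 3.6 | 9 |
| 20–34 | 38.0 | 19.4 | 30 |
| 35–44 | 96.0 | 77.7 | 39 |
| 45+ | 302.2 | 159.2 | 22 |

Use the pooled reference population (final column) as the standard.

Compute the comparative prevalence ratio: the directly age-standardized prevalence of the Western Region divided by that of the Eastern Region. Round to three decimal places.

1.624

Standard weights: 0.09, 0.30, 0.39, 0.22.
The Western Region: 0.0900×8.6 + 0.3000×38.0 + 0.3900×96.0 + 0.2200×302.2 = 116.0980 per 1000.
The Eastern Region: 0.0900×3.6 + 0.3000×19.4 + 0.3900×77.7 + 0.2200×159.2 = 71.4710 per 1000.
Ratio = 116.0980 ÷ 71.4710 = 1.62441.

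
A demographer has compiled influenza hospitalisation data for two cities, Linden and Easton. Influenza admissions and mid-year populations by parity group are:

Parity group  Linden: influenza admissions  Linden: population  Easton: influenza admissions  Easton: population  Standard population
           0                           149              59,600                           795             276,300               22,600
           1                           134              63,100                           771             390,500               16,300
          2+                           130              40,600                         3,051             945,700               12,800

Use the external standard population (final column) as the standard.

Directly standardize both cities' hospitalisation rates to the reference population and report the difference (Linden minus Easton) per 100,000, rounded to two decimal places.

Parity-specific rates per 100,000 for Linden: 250.00, 212.36, 320.20.
For Easton: 287.73, 197.44, 322.62.
Standard total = 51,700; weights = 0.4371, 0.3153, 0.2476.
Linden: 0.4371×250.00 + 0.3153×212.36 + 0.2476×320.20 = 255.5128 per 100,000.
Easton: 0.4371×287.73 + 0.3153×197.44 + 0.2476×322.62 = 267.9011 per 100,000.
Difference = 255.5128 − 267.9011 = -12.3883.

-12.39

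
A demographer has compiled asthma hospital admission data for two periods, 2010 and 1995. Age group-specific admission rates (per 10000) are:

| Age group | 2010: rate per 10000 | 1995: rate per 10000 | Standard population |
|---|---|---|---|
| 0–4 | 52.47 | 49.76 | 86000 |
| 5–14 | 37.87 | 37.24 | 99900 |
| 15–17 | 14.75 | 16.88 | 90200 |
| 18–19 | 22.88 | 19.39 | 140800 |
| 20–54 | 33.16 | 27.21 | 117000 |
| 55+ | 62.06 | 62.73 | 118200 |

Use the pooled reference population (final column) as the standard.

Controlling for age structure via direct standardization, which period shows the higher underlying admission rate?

2010

Standard total = 652100; weights = 0.1319, 0.1532, 0.1383, 0.2159, 0.1794, 0.1813.
2010: 0.1319×52.47 + 0.1532×37.87 + 0.1383×14.75 + 0.2159×22.88 + 0.1794×33.16 + 0.1813×62.06 = 36.9005 per 10000.
1995: 0.1319×49.76 + 0.1532×37.24 + 0.1383×16.88 + 0.2159×19.39 + 0.1794×27.21 + 0.1813×62.73 = 35.0415 per 10000.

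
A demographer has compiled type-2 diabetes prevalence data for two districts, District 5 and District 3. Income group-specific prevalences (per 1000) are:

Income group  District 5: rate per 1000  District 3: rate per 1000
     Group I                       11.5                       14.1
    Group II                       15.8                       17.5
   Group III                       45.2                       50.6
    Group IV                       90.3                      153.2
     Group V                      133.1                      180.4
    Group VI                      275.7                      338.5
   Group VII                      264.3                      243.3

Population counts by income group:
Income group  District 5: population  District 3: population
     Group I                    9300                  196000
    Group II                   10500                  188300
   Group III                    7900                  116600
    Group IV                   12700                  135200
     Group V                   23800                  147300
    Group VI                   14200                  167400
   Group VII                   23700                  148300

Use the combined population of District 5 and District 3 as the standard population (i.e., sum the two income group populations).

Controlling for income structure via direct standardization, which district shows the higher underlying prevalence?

District 3

Combined standard total = 1201200; weights = 0.1709, 0.1655, 0.1036, 0.1231, 0.1424, 0.1512, 0.1432.
District 5: 0.1709×11.5 + 0.1655×15.8 + 0.1036×45.2 + 0.1231×90.3 + 0.1424×133.1 + 0.1512×275.7 + 0.1432×264.3 = 118.8685 per 1000.
District 3: 0.1709×14.1 + 0.1655×17.5 + 0.1036×50.6 + 0.1231×153.2 + 0.1424×180.4 + 0.1512×338.5 + 0.1432×243.3 = 141.1233 per 1000.
The crude rates (148.12 vs 138.29) would put District 5 higher, but that reflects its income composition; once standardized to a common income structure, District 3 has the higher underlying rate.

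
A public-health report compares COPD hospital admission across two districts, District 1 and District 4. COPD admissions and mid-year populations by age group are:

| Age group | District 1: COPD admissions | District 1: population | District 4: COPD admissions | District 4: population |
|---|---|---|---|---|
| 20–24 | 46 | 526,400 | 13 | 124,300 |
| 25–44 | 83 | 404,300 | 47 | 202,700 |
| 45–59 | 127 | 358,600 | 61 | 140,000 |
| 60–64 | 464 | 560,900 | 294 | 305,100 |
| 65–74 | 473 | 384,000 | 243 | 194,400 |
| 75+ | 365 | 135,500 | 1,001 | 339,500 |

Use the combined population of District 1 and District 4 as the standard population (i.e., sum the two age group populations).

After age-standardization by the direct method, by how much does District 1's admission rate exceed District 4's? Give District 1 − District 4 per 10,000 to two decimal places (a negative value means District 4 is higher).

Age-specific rates per 10,000 for District 1: 0.87, 2.05, 3.54, 8.27, 12.32, 26.94.
For District 4: 1.05, 2.32, 4.36, 9.64, 12.50, 29.48.
Combined standard total = 3,675,700; weights = 0.1770, 0.1651, 0.1356, 0.2356, 0.1574, 0.1292.
District 1: 0.1770×0.87 + 0.1651×2.05 + 0.1356×3.54 + 0.2356×8.27 + 0.1574×12.32 + 0.1292×26.94 = 8.3424 per 10,000.
District 4: 0.1770×1.05 + 0.1651×2.32 + 0.1356×4.36 + 0.2356×9.64 + 0.1574×12.50 + 0.1292×29.48 = 9.2066 per 10,000.
Difference = 8.3424 − 9.2066 = -0.8641.

-0.86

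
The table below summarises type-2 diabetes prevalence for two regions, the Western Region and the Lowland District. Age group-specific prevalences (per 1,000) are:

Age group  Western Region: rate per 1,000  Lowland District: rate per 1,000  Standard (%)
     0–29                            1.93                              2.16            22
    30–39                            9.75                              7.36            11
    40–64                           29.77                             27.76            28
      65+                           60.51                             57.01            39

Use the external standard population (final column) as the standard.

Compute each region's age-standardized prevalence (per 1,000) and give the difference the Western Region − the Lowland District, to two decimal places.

2.14

Standard weights: 0.22, 0.11, 0.28, 0.39.
The Western Region: 0.2200×1.93 + 0.1100×9.75 + 0.2800×29.77 + 0.3900×60.51 = 33.4316 per 1,000.
The Lowland District: 0.2200×2.16 + 0.1100×7.36 + 0.2800×27.76 + 0.3900×57.01 = 31.2915 per 1,000.
Difference = 33.4316 − 31.2915 = 2.1401.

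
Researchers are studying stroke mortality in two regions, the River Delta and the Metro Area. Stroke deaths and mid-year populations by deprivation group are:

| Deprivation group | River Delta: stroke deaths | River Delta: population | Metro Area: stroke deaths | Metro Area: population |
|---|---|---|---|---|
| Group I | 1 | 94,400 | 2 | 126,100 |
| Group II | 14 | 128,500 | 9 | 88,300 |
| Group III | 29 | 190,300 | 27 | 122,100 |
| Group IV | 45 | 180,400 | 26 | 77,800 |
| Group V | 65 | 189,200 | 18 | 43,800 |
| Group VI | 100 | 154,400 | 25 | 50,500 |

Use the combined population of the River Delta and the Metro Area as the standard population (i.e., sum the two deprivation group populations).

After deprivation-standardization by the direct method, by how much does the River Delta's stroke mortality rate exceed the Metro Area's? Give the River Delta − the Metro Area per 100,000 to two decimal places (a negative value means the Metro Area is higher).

-1.90

Deprivation-specific rates per 100,000 for the River Delta: 1.06, 10.89, 15.24, 24.94, 34.36, 64.77.
For the Metro Area: 1.59, 10.19, 22.11, 33.42, 41.10, 49.50.
Combined standard total = 1,445,800; weights = 0.1525, 0.1500, 0.2161, 0.1786, 0.1612, 0.1417.
The River Delta: 0.1525×1.06 + 0.1500×10.89 + 0.2161×15.24 + 0.1786×24.94 + 0.1612×34.36 + 0.1417×64.77 = 24.2582 per 100,000.
The Metro Area: 0.1525×1.59 + 0.1500×10.19 + 0.2161×22.11 + 0.1786×33.42 + 0.1612×41.10 + 0.1417×49.50 = 26.1553 per 100,000.
Difference = 24.2582 − 26.1553 = -1.8971.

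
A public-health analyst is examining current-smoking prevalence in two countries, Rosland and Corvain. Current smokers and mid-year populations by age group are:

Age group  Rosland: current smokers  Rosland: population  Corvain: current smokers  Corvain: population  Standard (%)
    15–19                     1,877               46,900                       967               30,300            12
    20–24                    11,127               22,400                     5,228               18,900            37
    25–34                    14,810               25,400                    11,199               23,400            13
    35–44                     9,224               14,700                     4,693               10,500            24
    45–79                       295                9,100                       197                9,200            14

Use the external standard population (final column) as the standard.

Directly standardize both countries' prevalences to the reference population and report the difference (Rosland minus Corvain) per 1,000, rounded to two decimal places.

Age-specific rates per 1,000 for Rosland: 40.021, 496.741, 583.071, 627.483, 32.418.
For Corvain: 31.914, 276.614, 478.590, 446.952, 21.413.
Standard weights: 0.12, 0.37, 0.13, 0.24, 0.14.
Rosland: 0.1200×40.021 + 0.3700×496.741 + 0.1300×583.071 + 0.2400×627.483 + 0.1400×32.418 = 419.5303 per 1,000.
Corvain: 0.1200×31.914 + 0.3700×276.614 + 0.1300×478.590 + 0.2400×446.952 + 0.1400×21.413 = 278.6599 per 1,000.
Difference = 419.5303 − 278.6599 = 140.8705.

140.87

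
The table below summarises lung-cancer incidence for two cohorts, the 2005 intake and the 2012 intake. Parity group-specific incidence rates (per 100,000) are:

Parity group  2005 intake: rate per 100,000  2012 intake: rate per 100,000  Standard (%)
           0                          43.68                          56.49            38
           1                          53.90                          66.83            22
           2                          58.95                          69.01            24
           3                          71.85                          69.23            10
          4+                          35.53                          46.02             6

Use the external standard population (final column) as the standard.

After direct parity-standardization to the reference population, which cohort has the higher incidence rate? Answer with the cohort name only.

Standard weights: 0.38, 0.22, 0.24, 0.10, 0.06.
The 2005 intake: 0.3800×43.68 + 0.2200×53.90 + 0.2400×58.95 + 0.1000×71.85 + 0.0600×35.53 = 51.9212 per 100,000.
The 2012 intake: 0.3800×56.49 + 0.2200×66.83 + 0.2400×69.01 + 0.1000×69.23 + 0.0600×46.02 = 62.4154 per 100,000.

2012 intake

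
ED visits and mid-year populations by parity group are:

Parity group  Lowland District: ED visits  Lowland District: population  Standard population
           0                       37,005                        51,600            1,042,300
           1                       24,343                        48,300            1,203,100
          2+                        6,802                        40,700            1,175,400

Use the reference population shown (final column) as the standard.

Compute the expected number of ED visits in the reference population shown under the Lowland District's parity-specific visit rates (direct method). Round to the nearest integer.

Parity-specific rates per 1,000 for the Lowland District: 717.151, 503.996, 167.125.
Expected ED visits = Σ (standard pop × parity-specific rate ÷ 1,000)
= 1,042,300×717.151/1,000 + 1,203,100×503.996/1,000 + 1,175,400×167.125/1,000
= 747486.66 + 606357.42 + 196439.09 = 1550283.16.

1550283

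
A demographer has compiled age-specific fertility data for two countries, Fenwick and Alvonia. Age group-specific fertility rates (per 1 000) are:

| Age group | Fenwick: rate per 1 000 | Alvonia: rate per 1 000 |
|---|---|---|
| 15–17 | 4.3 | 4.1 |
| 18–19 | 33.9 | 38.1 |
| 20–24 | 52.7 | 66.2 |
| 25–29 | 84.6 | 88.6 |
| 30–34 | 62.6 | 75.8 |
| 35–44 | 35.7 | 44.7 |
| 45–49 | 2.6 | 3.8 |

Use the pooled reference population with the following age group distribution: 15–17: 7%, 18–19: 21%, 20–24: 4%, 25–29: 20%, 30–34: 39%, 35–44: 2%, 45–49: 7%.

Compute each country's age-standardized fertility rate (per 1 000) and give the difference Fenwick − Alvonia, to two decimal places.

Standard weights: 0.07, 0.21, 0.04, 0.20, 0.39, 0.02, 0.07.
Fenwick: 0.0700×4.3 + 0.2100×33.9 + 0.0400×52.7 + 0.2000×84.6 + 0.3900×62.6 + 0.0200×35.7 + 0.0700×2.6 = 51.7580 per 1 000.
Alvonia: 0.0700×4.1 + 0.2100×38.1 + 0.0400×66.2 + 0.2000×88.6 + 0.3900×75.8 + 0.0200×44.7 + 0.0700×3.8 = 59.3780 per 1 000.
Difference = 51.7580 − 59.3780 = -7.6200.

-7.62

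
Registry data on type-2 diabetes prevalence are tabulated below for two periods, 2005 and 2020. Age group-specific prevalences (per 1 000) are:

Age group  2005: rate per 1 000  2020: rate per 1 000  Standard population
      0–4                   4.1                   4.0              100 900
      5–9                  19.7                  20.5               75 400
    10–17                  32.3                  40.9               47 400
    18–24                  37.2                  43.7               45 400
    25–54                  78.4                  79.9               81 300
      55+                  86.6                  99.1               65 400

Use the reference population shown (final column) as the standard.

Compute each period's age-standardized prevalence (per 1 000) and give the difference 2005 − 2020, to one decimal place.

-4.1

Standard total = 415 800; weights = 0.2427, 0.1813, 0.1140, 0.1092, 0.1955, 0.1573.
2005: 0.2427×4.1 + 0.1813×19.7 + 0.1140×32.3 + 0.1092×37.2 + 0.1955×78.4 + 0.1573×86.6 = 41.2615 per 1 000.
2020: 0.2427×4.0 + 0.1813×20.5 + 0.1140×40.9 + 0.1092×43.7 + 0.1955×79.9 + 0.1573×99.1 = 45.3318 per 1 000.
Difference = 41.2615 − 45.3318 = -4.0703.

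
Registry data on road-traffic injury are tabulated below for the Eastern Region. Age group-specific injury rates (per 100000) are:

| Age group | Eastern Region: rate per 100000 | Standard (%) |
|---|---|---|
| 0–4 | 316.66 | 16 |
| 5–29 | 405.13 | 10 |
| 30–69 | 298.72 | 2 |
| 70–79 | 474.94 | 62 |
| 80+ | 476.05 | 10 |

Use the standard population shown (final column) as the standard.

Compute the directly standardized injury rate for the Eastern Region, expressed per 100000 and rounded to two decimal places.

439.22

Standard weights: 0.16, 0.10, 0.02, 0.62, 0.10.
Standardized rate: 0.1600×316.66 + 0.1000×405.13 + 0.0200×298.72 + 0.6200×474.94 + 0.1000×476.05 = 439.2208 per 100000.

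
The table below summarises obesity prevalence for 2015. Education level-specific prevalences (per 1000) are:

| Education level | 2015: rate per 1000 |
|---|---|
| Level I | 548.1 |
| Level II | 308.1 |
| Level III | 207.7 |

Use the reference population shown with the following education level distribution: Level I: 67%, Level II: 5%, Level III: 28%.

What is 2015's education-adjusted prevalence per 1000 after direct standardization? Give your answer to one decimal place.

Standard weights: 0.67, 0.05, 0.28.
Standardized rate: 0.6700×548.1 + 0.0500×308.1 + 0.2800×207.7 = 440.7880 per 1000.

440.8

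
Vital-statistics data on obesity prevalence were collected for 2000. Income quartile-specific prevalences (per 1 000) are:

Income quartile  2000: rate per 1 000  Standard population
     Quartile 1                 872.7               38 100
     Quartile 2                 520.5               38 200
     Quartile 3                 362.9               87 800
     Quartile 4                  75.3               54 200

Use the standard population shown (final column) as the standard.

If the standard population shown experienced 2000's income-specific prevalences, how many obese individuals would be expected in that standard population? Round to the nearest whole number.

89077

Expected obese individuals = Σ (standard pop × income-specific rate ÷ 1 000)
= 38 100×872.7/1 000 + 38 200×520.5/1 000 + 87 800×362.9/1 000 + 54 200×75.3/1 000
= 33249.87 + 19883.10 + 31862.62 + 4081.26 = 89076.85.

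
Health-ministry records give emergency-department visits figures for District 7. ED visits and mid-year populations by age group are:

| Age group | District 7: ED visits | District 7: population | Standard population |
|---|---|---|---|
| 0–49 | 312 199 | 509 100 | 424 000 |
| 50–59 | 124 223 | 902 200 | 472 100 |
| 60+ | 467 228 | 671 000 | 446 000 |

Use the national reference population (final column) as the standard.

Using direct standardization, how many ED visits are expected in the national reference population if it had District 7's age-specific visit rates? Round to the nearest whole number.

Age-specific rates per 1 000 for District 7: 613.237, 137.689, 696.316.
Expected ED visits = Σ (standard pop × age-specific rate ÷ 1 000)
= 424 000×613.237/1 000 + 472 100×137.689/1 000 + 446 000×696.316/1 000
= 260012.52 + 65002.97 + 310556.91 = 635572.40.

635572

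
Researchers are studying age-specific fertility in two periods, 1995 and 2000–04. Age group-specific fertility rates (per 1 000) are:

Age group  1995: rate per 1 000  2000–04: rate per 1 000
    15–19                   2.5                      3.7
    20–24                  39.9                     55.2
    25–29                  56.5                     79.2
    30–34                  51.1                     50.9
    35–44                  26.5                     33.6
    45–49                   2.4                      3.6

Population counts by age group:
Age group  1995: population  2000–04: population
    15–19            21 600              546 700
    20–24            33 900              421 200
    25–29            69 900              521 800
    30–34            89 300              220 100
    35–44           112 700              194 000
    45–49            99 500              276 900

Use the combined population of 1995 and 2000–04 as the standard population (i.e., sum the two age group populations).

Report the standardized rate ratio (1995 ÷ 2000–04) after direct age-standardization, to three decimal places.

Combined standard total = 2 607 600; weights = 0.2179, 0.1745, 0.2269, 0.1187, 0.1176, 0.1443.
1995: 0.2179×2.5 + 0.1745×39.9 + 0.2269×56.5 + 0.1187×51.1 + 0.1176×26.5 + 0.1443×2.4 = 29.8556 per 1 000.
2000–04: 0.2179×3.7 + 0.1745×55.2 + 0.2269×79.2 + 0.1187×50.9 + 0.1176×33.6 + 0.1443×3.6 = 38.9230 per 1 000.
Ratio = 29.8556 ÷ 38.9230 = 0.76704.

0.767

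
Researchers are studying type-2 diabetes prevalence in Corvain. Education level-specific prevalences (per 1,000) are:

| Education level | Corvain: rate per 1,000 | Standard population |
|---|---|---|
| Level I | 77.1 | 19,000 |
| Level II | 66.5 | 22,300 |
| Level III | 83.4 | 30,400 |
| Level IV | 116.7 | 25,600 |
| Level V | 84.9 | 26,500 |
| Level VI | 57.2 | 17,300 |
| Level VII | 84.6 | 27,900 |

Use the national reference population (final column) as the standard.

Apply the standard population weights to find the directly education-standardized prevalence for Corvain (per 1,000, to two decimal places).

83.26

Standard total = 169,000; weights = 0.1124, 0.1320, 0.1799, 0.1515, 0.1568, 0.1024, 0.1651.
Standardized rate: 0.1124×77.1 + 0.1320×66.5 + 0.1799×83.4 + 0.1515×116.7 + 0.1568×84.9 + 0.1024×57.2 + 0.1651×84.6 = 83.2573 per 1,000.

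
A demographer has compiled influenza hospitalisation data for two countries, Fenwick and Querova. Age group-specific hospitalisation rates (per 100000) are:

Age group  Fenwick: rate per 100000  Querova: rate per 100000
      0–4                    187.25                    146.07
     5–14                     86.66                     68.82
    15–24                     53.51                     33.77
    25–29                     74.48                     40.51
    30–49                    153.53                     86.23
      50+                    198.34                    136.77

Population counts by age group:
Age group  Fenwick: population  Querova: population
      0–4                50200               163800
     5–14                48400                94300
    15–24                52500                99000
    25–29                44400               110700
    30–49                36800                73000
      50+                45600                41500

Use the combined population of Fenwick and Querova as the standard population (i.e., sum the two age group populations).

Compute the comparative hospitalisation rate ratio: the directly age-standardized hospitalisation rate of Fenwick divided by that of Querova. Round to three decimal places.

1.438

Combined standard total = 860200; weights = 0.2488, 0.1659, 0.1761, 0.1803, 0.1276, 0.1013.
Fenwick: 0.2488×187.25 + 0.1659×86.66 + 0.1761×53.51 + 0.1803×74.48 + 0.1276×153.53 + 0.1013×198.34 = 123.4940 per 100000.
Querova: 0.2488×146.07 + 0.1659×68.82 + 0.1761×33.77 + 0.1803×40.51 + 0.1276×86.23 + 0.1013×136.77 = 85.8633 per 100000.
Ratio = 123.4940 ÷ 85.8633 = 1.43826.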